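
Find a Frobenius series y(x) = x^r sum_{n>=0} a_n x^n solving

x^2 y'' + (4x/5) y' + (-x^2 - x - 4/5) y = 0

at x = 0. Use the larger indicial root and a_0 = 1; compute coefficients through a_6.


Write in Frobenius form y'' + (p(x)/x) y' + (q(x)/x^2) y = 0:
  p(x) = 4/5,  q(x) = -x^2 - x - 4/5.
Indicial equation: r(r-1) + (4/5) r + (-4/5) = 0 -> roots r_1 = 1, r_2 = -4/5.
Take r = r_1 = 1. Let y(x) = x^r sum_{n>=0} a_n x^n with a_0 = 1.
Substitute y = x^r sum a_n x^n and match x^{r+n}. The recurrence is
  D(n) a_n - 1 a_{n-1} - 1 a_{n-2} = 0,  where D(n) = (r+n)(r+n-1) + (4/5)(r+n) + (-4/5).
  a_n = [1 a_{n-1} + 1 a_{n-2}] / D(n).
Since the indicial polynomial factors as (r - r_1)(r - r_2), D(n) = (r_1 + n - r_1)(r_1 + n - r_2) = n(n + 9/5).
Evaluating step by step (a_0 = 1):
  n = 1: D(1) = 1(1 + 9/5) = 14/5; numerator = 1(1) = 1; a_1 = (1)/(14/5) = 5/14
  n = 2: D(2) = 2(2 + 9/5) = 38/5; numerator = 1(5/14) + 1(1) = 19/14; a_2 = (19/14)/(38/5) = 5/28
  n = 3: D(3) = 3(3 + 9/5) = 72/5; numerator = 1(5/28) + 1(5/14) = 15/28; a_3 = (15/28)/(72/5) = 25/672
  n = 4: D(4) = 4(4 + 9/5) = 116/5; numerator = 1(25/672) + 1(5/28) = 145/672; a_4 = (145/672)/(116/5) = 25/2688
  n = 5: D(5) = 5(5 + 9/5) = 34; numerator = 1(25/2688) + 1(25/672) = 125/2688; a_5 = (125/2688)/(34) = 125/91392
  n = 6: D(6) = 6(6 + 9/5) = 234/5; numerator = 1(125/91392) + 1(25/2688) = 325/30464; a_6 = (325/30464)/(234/5) = 125/548352

r = 1; a_0 = 1; a_1 = 5/14; a_2 = 5/28; a_3 = 25/672; a_4 = 25/2688; a_5 = 125/91392; a_6 = 125/548352


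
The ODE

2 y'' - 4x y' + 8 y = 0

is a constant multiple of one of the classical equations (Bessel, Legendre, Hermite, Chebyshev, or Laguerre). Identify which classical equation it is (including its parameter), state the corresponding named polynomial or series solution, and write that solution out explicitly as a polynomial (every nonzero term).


All three coefficients share the factor 2; dividing through by 2 gives  y'' - 2x y' + 4 y = 0.
This matches the Hermite equation y'' - 2x y' + 2n y = 0 with 2n = 4, so n = 2; the polynomial solution is H_2(x).
With y = sum_k a_k x^k, matching x^k gives (k+2)(k+1) a_{k+2} = 2(k - n) a_k = 2(k - 2) a_k. The right side vanishes at k = 2, so the series with the parity of 2 terminates at degree 2.
Standard normalization: leading coefficient of H_n is 2^n, so a_2 = 2^2 = 4. Work downward with a_k = (k+1)(k+2) a_{k+2} / (2(k - n)):
  a_0 = (1)(2)(4) / (2(0 - 2)) = 8/(-4) = -2
Hence H_2(x) = 4 x^2 - 2.

H_2(x); series = 4 x^2 - 2


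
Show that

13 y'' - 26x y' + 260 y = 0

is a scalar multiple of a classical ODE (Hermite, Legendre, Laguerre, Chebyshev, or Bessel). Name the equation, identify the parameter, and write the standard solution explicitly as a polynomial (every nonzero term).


All three coefficients share the factor 13; dividing through by 13 gives  y'' - 2x y' + 20 y = 0.
This matches the Hermite equation y'' - 2x y' + 2n y = 0 with 2n = 20, so n = 10; the polynomial solution is H_10(x).
With y = sum_k a_k x^k, matching x^k gives (k+2)(k+1) a_{k+2} = 2(k - n) a_k = 2(k - 10) a_k. The right side vanishes at k = 10, so the series with the parity of 10 terminates at degree 10.
Standard normalization: leading coefficient of H_n is 2^n, so a_10 = 2^10 = 1024. Work downward with a_k = (k+1)(k+2) a_{k+2} / (2(k - n)):
  a_8 = (9)(10)(1024) / (2(8 - 10)) = 92160/(-4) = -23040
  a_6 = (7)(8)(-23040) / (2(6 - 10)) = -1290240/(-8) = 161280
  a_4 = (5)(6)(161280) / (2(4 - 10)) = 4838400/(-12) = -403200
  a_2 = (3)(4)(-403200) / (2(2 - 10)) = -4838400/(-16) = 302400
  a_0 = (1)(2)(302400) / (2(0 - 10)) = 604800/(-20) = -30240
Hence H_10(x) = 1024 x^10 - 23040 x^8 + 161280 x^6 - 403200 x^4 + 302400 x^2 - 30240.

H_10(x); series = 1024 x^10 - 23040 x^8 + 161280 x^6 - 403200 x^4 + 302400 x^2 - 30240


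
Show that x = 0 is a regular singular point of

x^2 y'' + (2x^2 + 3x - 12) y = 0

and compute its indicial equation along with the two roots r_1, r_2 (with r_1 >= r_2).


Divide by x^2 to reach normal form y'' + P_1(x) y' + P_2(x) y = 0 with P_1(x) = 0 and P_2(x) = 2 + 3/x - 12/x^2.
x = 0 is a singular point because the y-coefficient 2 + 3/x - 12/x^2 has a pole at x = 0.
It is a regular singular point because x P_1(x) = p(x) = 0 and x^2 P_2(x) = q(x) = 2x^2 + 3x - 12 are polynomials, hence analytic at x = 0.
p(0) = 0,  q(0) = -12.
Indicial equation: r(r-1) + p(0) r + q(0) = 0, i.e. r^2 + (p(0) - 1) r + q(0) = 0, i.e. r^2 - 1 r - 12 = 0.
Discriminant: (-1)^2 - 4(-12) = 49, so r = (1 ± 7)/2.
Solving: r_1 = 4, r_2 = -3.

indicial: r^2 - 1 r - 12 = 0; roots r_1 = 4, r_2 = -3


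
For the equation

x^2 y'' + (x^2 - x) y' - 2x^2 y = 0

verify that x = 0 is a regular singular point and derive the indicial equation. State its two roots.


Divide by x^2 to reach normal form y'' + P_1(x) y' + P_2(x) y = 0 with P_1(x) = 1 - 1/x and P_2(x) = -2.
x = 0 is a singular point because the y'-coefficient 1 - 1/x has a pole at x = 0.
It is a regular singular point because x P_1(x) = p(x) = x - 1 and x^2 P_2(x) = q(x) = -2x^2 are polynomials, hence analytic at x = 0.
p(0) = -1,  q(0) = 0.
Indicial equation: r(r-1) + p(0) r + q(0) = 0, i.e. r^2 + (p(0) - 1) r + q(0) = 0, i.e. r^2 - 2 r = 0.
Discriminant: (-2)^2 - 4(0) = 4, so r = (2 ± 2)/2.
Solving: r_1 = 2, r_2 = 0.

indicial: r^2 - 2 r = 0; roots r_1 = 2, r_2 = 0


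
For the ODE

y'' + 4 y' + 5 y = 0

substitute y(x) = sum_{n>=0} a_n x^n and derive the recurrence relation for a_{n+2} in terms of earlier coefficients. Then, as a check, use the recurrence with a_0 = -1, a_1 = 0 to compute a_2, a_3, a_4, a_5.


Substitute y = sum_n a_n x^n.
y''(x) has coefficient (n+2)(n+1) a_{n+2} at x^n;
4 y'(x) has coefficient 4 (n+1) a_{n+1} at x^n;
5 y(x) has coefficient 5 a_n at x^n.
Matching x^n: (n+2)(n+1) a_{n+2} + 4 (n+1) a_{n+1} + 5 a_n = 0.
Thus a_{n+2} = [-4 (n+1) a_{n+1} - 5 a_n] / ((n+1)(n+2)).

Check with a_0 = -1, a_1 = 0 (apply the recurrence for n = 0, 1, 2, 3): a_0 = -1, a_1 = 0, a_2 = 5/2, a_3 = -10/3, a_4 = 55/24, a_5 = -1.

a_(n+2) = [-4 (n+1) a_(n+1) - 5 a_n] / ((n+1)(n+2)); check: a_0 = -1, a_1 = 0, a_2 = 5/2, a_3 = -10/3, a_4 = 55/24, a_5 = -1


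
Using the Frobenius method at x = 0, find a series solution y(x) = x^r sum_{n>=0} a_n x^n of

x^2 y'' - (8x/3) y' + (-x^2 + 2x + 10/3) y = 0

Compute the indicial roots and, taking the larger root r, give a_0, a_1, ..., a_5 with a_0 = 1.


Write in Frobenius form y'' + (p(x)/x) y' + (q(x)/x^2) y = 0:
  p(x) = -8/3,  q(x) = -x^2 + 2x + 10/3.
Indicial equation: r(r-1) + (-8/3) r + (10/3) = 0 -> roots r_1 = 2, r_2 = 5/3.
Take r = r_1 = 2. Let y(x) = x^r sum_{n>=0} a_n x^n with a_0 = 1.
Substitute y = x^r sum a_n x^n and match x^{r+n}. The recurrence is
  D(n) a_n + 2 a_{n-1} - 1 a_{n-2} = 0,  where D(n) = (r+n)(r+n-1) + (-8/3)(r+n) + (10/3).
  a_n = [-2 a_{n-1} + 1 a_{n-2}] / D(n).
Since the indicial polynomial factors as (r - r_1)(r - r_2), D(n) = (r_1 + n - r_1)(r_1 + n - r_2) = n(n + 1/3).
Evaluating step by step (a_0 = 1):
  n = 1: D(1) = 1(1 + 1/3) = 4/3; numerator = -2(1) = -2; a_1 = (-2)/(4/3) = -3/2
  n = 2: D(2) = 2(2 + 1/3) = 14/3; numerator = -2(-3/2) + 1(1) = 4; a_2 = (4)/(14/3) = 6/7
  n = 3: D(3) = 3(3 + 1/3) = 10; numerator = -2(6/7) + 1(-3/2) = -45/14; a_3 = (-45/14)/(10) = -9/28
  n = 4: D(4) = 4(4 + 1/3) = 52/3; numerator = -2(-9/28) + 1(6/7) = 3/2; a_4 = (3/2)/(52/3) = 9/104
  n = 5: D(5) = 5(5 + 1/3) = 80/3; numerator = -2(9/104) + 1(-9/28) = -45/91; a_5 = (-45/91)/(80/3) = -27/1456

r = 2; a_0 = 1; a_1 = -3/2; a_2 = 6/7; a_3 = -9/28; a_4 = 9/104; a_5 = -27/1456


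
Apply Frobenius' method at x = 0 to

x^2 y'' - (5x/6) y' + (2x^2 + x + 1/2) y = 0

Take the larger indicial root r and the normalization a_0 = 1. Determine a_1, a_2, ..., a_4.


Write in Frobenius form y'' + (p(x)/x) y' + (q(x)/x^2) y = 0:
  p(x) = -5/6,  q(x) = 2x^2 + x + 1/2.
Indicial equation: r(r-1) + (-5/6) r + (1/2) = 0 -> roots r_1 = 3/2, r_2 = 1/3.
Take r = r_1 = 3/2. Let y(x) = x^r sum_{n>=0} a_n x^n with a_0 = 1.
Substitute y = x^r sum a_n x^n and match x^{r+n}. The recurrence is
  D(n) a_n + 1 a_{n-1} + 2 a_{n-2} = 0,  where D(n) = (r+n)(r+n-1) + (-5/6)(r+n) + (1/2).
  a_n = [-1 a_{n-1} - 2 a_{n-2}] / D(n).
Since the indicial polynomial factors as (r - r_1)(r - r_2), D(n) = (r_1 + n - r_1)(r_1 + n - r_2) = n(n + 7/6).
Evaluating step by step (a_0 = 1):
  n = 1: D(1) = 1(1 + 7/6) = 13/6; numerator = -1(1) = -1; a_1 = (-1)/(13/6) = -6/13
  n = 2: D(2) = 2(2 + 7/6) = 19/3; numerator = -1(-6/13) - 2(1) = -20/13; a_2 = (-20/13)/(19/3) = -60/247
  n = 3: D(3) = 3(3 + 7/6) = 25/2; numerator = -1(-60/247) - 2(-6/13) = 288/247; a_3 = (288/247)/(25/2) = 576/6175
  n = 4: D(4) = 4(4 + 7/6) = 62/3; numerator = -1(576/6175) - 2(-60/247) = 2424/6175; a_4 = (2424/6175)/(62/3) = 3636/191425

r = 3/2; a_0 = 1; a_1 = -6/13; a_2 = -60/247; a_3 = 576/6175; a_4 = 3636/191425


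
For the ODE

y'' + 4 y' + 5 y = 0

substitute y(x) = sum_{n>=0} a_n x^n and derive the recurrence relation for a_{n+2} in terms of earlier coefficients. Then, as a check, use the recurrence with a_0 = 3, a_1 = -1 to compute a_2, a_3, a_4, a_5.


Substitute y = sum_n a_n x^n.
y''(x) has coefficient (n+2)(n+1) a_{n+2} at x^n;
4 y'(x) has coefficient 4 (n+1) a_{n+1} at x^n;
5 y(x) has coefficient 5 a_n at x^n.
Matching x^n: (n+2)(n+1) a_{n+2} + 4 (n+1) a_{n+1} + 5 a_n = 0.
Thus a_{n+2} = [-4 (n+1) a_{n+1} - 5 a_n] / ((n+1)(n+2)).

Check with a_0 = 3, a_1 = -1 (apply the recurrence for n = 0, 1, 2, 3): a_0 = 3, a_1 = -1, a_2 = -11/2, a_3 = 49/6, a_4 = -47/8, a_5 = 319/120.

a_(n+2) = [-4 (n+1) a_(n+1) - 5 a_n] / ((n+1)(n+2)); check: a_0 = 3, a_1 = -1, a_2 = -11/2, a_3 = 49/6, a_4 = -47/8, a_5 = 319/120


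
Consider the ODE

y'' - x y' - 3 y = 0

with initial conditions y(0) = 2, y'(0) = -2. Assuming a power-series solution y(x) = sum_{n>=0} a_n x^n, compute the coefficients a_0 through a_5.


Ansatz: y(x) = sum_{n>=0} a_n x^n, so y'(x) = sum_{n>=1} n a_n x^(n-1) and y''(x) = sum_{n>=2} n(n-1) a_n x^(n-2).
Substitute into P(x) y'' + Q(x) y' + R(x) y = 0 with P(x) = 1, Q(x) = -x, R(x) = -3, and match powers of x.
Initial conditions: a_0 = 2, a_1 = -2.
Setting the coefficient of each power of x to zero and solving order by order (substituting the coefficients already found):
  x^0: 2 a_2 - 3 a_0 = 0  ->  2 a_2 = 3 a_0 = 6  ->  a_2 = 3
  x^1: 6 a_3 - 4 a_1 = 0  ->  6 a_3 = 4 a_1 = -8  ->  a_3 = -4/3
  x^2: 12 a_4 - 5 a_2 = 0  ->  12 a_4 = 5 a_2 = 15  ->  a_4 = 5/4
  x^3: 20 a_5 - 6 a_3 = 0  ->  20 a_5 = 6 a_3 = -8  ->  a_5 = -2/5
Truncated series: y(x) = 2 - 2 x + 3 x^2 - (4/3) x^3 + (5/4) x^4 - (2/5) x^5 + O(x^6).

a_0 = 2; a_1 = -2; a_2 = 3; a_3 = -4/3; a_4 = 5/4; a_5 = -2/5


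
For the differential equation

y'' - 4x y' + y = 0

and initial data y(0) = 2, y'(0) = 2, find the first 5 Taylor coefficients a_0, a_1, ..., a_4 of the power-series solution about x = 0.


Ansatz: y(x) = sum_{n>=0} a_n x^n, so y'(x) = sum_{n>=1} n a_n x^(n-1) and y''(x) = sum_{n>=2} n(n-1) a_n x^(n-2).
Substitute into P(x) y'' + Q(x) y' + R(x) y = 0 with P(x) = 1, Q(x) = -4x, R(x) = 1, and match powers of x.
Initial conditions: a_0 = 2, a_1 = 2.
Setting the coefficient of each power of x to zero and solving order by order (substituting the coefficients already found):
  x^0: 2 a_2 + a_0 = 0  ->  2 a_2 = -a_0 = -2  ->  a_2 = -1
  x^1: 6 a_3 - 3 a_1 = 0  ->  6 a_3 = 3 a_1 = 6  ->  a_3 = 1
  x^2: 12 a_4 - 7 a_2 = 0  ->  12 a_4 = 7 a_2 = -7  ->  a_4 = -7/12
Truncated series: y(x) = 2 + 2 x - x^2 + x^3 - (7/12) x^4 + O(x^5).

a_0 = 2; a_1 = 2; a_2 = -1; a_3 = 1; a_4 = -7/12


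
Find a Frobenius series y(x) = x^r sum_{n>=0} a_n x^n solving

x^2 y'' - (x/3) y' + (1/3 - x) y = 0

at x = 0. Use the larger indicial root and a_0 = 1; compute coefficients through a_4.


Write in Frobenius form y'' + (p(x)/x) y' + (q(x)/x^2) y = 0:
  p(x) = -1/3,  q(x) = 1/3 - x.
Indicial equation: r(r-1) + (-1/3) r + (1/3) = 0 -> roots r_1 = 1, r_2 = 1/3.
Take r = r_1 = 1. Let y(x) = x^r sum_{n>=0} a_n x^n with a_0 = 1.
Substitute y = x^r sum a_n x^n and match x^{r+n}. The recurrence is
  D(n) a_n - 1 a_{n-1} = 0,  where D(n) = (r+n)(r+n-1) + (-1/3)(r+n) + (1/3).
  a_n = 1 / D(n) * a_{n-1}.
Since the indicial polynomial factors as (r - r_1)(r - r_2), D(n) = (r_1 + n - r_1)(r_1 + n - r_2) = n(n + 2/3).
Evaluating step by step (a_0 = 1):
  n = 1: D(1) = 1(1 + 2/3) = 5/3; numerator = 1(1) = 1; a_1 = (1)/(5/3) = 3/5
  n = 2: D(2) = 2(2 + 2/3) = 16/3; numerator = 1(3/5) = 3/5; a_2 = (3/5)/(16/3) = 9/80
  n = 3: D(3) = 3(3 + 2/3) = 11; numerator = 1(9/80) = 9/80; a_3 = (9/80)/(11) = 9/880
  n = 4: D(4) = 4(4 + 2/3) = 56/3; numerator = 1(9/880) = 9/880; a_4 = (9/880)/(56/3) = 27/49280

r = 1; a_0 = 1; a_1 = 3/5; a_2 = 9/80; a_3 = 9/880; a_4 = 27/49280


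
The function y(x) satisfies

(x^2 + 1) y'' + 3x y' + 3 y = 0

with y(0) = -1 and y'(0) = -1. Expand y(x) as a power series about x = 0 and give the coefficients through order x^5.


Ansatz: y(x) = sum_{n>=0} a_n x^n, so y'(x) = sum_{n>=1} n a_n x^(n-1) and y''(x) = sum_{n>=2} n(n-1) a_n x^(n-2).
Substitute into P(x) y'' + Q(x) y' + R(x) y = 0 with P(x) = x^2 + 1, Q(x) = 3x, R(x) = 3, and match powers of x.
Initial conditions: a_0 = -1, a_1 = -1.
Setting the coefficient of each power of x to zero and solving order by order (substituting the coefficients already found):
  x^0: 2 a_2 + 3 a_0 = 0  ->  2 a_2 = -3 a_0 = 3  ->  a_2 = 3/2
  x^1: 6 a_3 + 6 a_1 = 0  ->  6 a_3 = -6 a_1 = 6  ->  a_3 = 1
  x^2: 12 a_4 + 11 a_2 = 0  ->  12 a_4 = -11 a_2 = -33/2  ->  a_4 = -11/8
  x^3: 20 a_5 + 18 a_3 = 0  ->  20 a_5 = -18 a_3 = -18  ->  a_5 = -9/10
Truncated series: y(x) = -1 - x + (3/2) x^2 + x^3 - (11/8) x^4 - (9/10) x^5 + O(x^6).

a_0 = -1; a_1 = -1; a_2 = 3/2; a_3 = 1; a_4 = -11/8; a_5 = -9/10


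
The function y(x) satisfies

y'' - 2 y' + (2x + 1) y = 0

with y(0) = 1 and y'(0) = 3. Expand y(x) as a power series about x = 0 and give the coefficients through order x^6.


Ansatz: y(x) = sum_{n>=0} a_n x^n, so y'(x) = sum_{n>=1} n a_n x^(n-1) and y''(x) = sum_{n>=2} n(n-1) a_n x^(n-2).
Substitute into P(x) y'' + Q(x) y' + R(x) y = 0 with P(x) = 1, Q(x) = -2, R(x) = 2x + 1, and match powers of x.
Initial conditions: a_0 = 1, a_1 = 3.
Setting the coefficient of each power of x to zero and solving order by order (substituting the coefficients already found):
  x^0: 2 a_2 - 2 a_1 + a_0 = 0  ->  2 a_2 = 2 a_1 - a_0 = 5  ->  a_2 = 5/2
  x^1: 6 a_3 - 4 a_2 + a_1 + 2 a_0 = 0  ->  6 a_3 = 4 a_2 - a_1 - 2 a_0 = 5  ->  a_3 = 5/6
  x^2: 12 a_4 - 6 a_3 + a_2 + 2 a_1 = 0  ->  12 a_4 = 6 a_3 - a_2 - 2 a_1 = -7/2  ->  a_4 = -7/24
  x^3: 20 a_5 - 8 a_4 + a_3 + 2 a_2 = 0  ->  20 a_5 = 8 a_4 - a_3 - 2 a_2 = -49/6  ->  a_5 = -49/120
  x^4: 30 a_6 - 10 a_5 + a_4 + 2 a_3 = 0  ->  30 a_6 = 10 a_5 - a_4 - 2 a_3 = -131/24  ->  a_6 = -131/720
Truncated series: y(x) = 1 + 3 x + (5/2) x^2 + (5/6) x^3 - (7/24) x^4 - (49/120) x^5 - (131/720) x^6 + O(x^7).

a_0 = 1; a_1 = 3; a_2 = 5/2; a_3 = 5/6; a_4 = -7/24; a_5 = -49/120; a_6 = -131/720


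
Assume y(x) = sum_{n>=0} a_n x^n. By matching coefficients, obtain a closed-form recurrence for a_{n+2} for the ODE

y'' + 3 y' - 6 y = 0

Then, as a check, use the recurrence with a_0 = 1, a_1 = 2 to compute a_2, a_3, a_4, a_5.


Substitute y = sum_n a_n x^n.
y''(x) has coefficient (n+2)(n+1) a_{n+2} at x^n;
3 y'(x) has coefficient 3 (n+1) a_{n+1} at x^n;
-6 y(x) has coefficient -6 a_n at x^n.
Matching x^n: (n+2)(n+1) a_{n+2} + 3 (n+1) a_{n+1} - 6 a_n = 0.
Thus a_{n+2} = [-3 (n+1) a_{n+1} + 6 a_n] / ((n+1)(n+2)).

Check with a_0 = 1, a_1 = 2 (apply the recurrence for n = 0, 1, 2, 3): a_0 = 1, a_1 = 2, a_2 = 0, a_3 = 2, a_4 = -3/2, a_5 = 3/2.

a_(n+2) = [-3 (n+1) a_(n+1) + 6 a_n] / ((n+1)(n+2)); check: a_0 = 1, a_1 = 2, a_2 = 0, a_3 = 2, a_4 = -3/2, a_5 = 3/2


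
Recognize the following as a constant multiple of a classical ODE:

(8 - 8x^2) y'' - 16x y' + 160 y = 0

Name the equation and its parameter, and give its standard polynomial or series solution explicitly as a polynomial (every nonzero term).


All three coefficients share the factor 8; dividing through by 8 gives  (1 - x^2) y'' - 2x y' + 20 y = 0.
This matches the Legendre equation (1 - x^2) y'' - 2x y' + n(n+1) y = 0 (note the -2x y' term) with n(n+1) = 20, so n = 4; the polynomial solution is P_4(x).
With y = sum_k a_k x^k, matching x^k gives (k+2)(k+1) a_{k+2} = [k(k+1) - n(n+1)] a_k = (k - 4)(k + 5) a_k. The right side vanishes at k = 4, so the series with the parity of 4 terminates at degree 4.
Standard normalization (P_n(1) = 1): leading coefficient (2n)!/(2^n (n!)^2) = 40320/(16*576) = 35/8, so a_4 = 35/8. Work downward with a_k = (k+1)(k+2) a_{k+2} / ((k - 4)(k + 5)):
  a_2 = (3)(4)(35/8) / ((2 - 4)(2 + 5)) = (105/2)/(-14) = -15/4
  a_0 = (1)(2)(-15/4) / ((0 - 4)(0 + 5)) = (-15/2)/(-20) = 3/8
Hence P_4(x) = 35 x^4/8 - 15 x^2/4 + 3/8.

P_4(x); series = 35 x^4/8 - 15 x^2/4 + 3/8


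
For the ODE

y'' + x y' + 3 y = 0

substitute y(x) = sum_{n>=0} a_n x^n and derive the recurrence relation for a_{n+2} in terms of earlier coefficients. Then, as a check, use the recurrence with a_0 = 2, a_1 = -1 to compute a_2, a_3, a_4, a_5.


Substitute y = sum_n a_n x^n.
y''(x) has coefficient (n+2)(n+1) a_{n+2} at x^n;
x y'(x) has coefficient n a_n at x^n (shift);
3 y(x) has coefficient 3 a_n at x^n.
Matching x^n: (n+2)(n+1) a_{n+2} + (n + 3) a_n = 0.
Thus a_{n+2} = (-n - 3) / ((n+1)(n+2)) * a_n.

Check with a_0 = 2, a_1 = -1 (apply the recurrence for n = 0, 1, 2, 3): a_0 = 2, a_1 = -1, a_2 = -3, a_3 = 2/3, a_4 = 5/4, a_5 = -1/5.

a_(n+2) = (-n - 3) / ((n+1)(n+2)) * a_n; check: a_0 = 2, a_1 = -1, a_2 = -3, a_3 = 2/3, a_4 = 5/4, a_5 = -1/5


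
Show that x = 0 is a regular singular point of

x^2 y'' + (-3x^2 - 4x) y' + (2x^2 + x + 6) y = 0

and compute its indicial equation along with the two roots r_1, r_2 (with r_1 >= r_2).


Divide by x^2 to reach normal form y'' + P_1(x) y' + P_2(x) y = 0 with P_1(x) = -3 - 4/x and P_2(x) = 2 + 1/x + 6/x^2.
x = 0 is a singular point because the y'-coefficient -3 - 4/x has a pole at x = 0 and the y-coefficient 2 + 1/x + 6/x^2 has a pole at x = 0.
It is a regular singular point because x P_1(x) = p(x) = -3x - 4 and x^2 P_2(x) = q(x) = 2x^2 + x + 6 are polynomials, hence analytic at x = 0.
p(0) = -4,  q(0) = 6.
Indicial equation: r(r-1) + p(0) r + q(0) = 0, i.e. r^2 + (p(0) - 1) r + q(0) = 0, i.e. r^2 - 5 r + 6 = 0.
Discriminant: (-5)^2 - 4(6) = 1, so r = (5 ± 1)/2.
Solving: r_1 = 3, r_2 = 2.

indicial: r^2 - 5 r + 6 = 0; roots r_1 = 3, r_2 = 2


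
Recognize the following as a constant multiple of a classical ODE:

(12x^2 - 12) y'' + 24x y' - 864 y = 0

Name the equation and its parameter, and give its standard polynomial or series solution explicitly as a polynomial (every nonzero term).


All three coefficients share the factor -12; dividing through by -12 gives  (1 - x^2) y'' - 2x y' + 72 y = 0.
This matches the Legendre equation (1 - x^2) y'' - 2x y' + n(n+1) y = 0 (note the -2x y' term) with n(n+1) = 72, so n = 8; the polynomial solution is P_8(x).
With y = sum_k a_k x^k, matching x^k gives (k+2)(k+1) a_{k+2} = [k(k+1) - n(n+1)] a_k = (k - 8)(k + 9) a_k. The right side vanishes at k = 8, so the series with the parity of 8 terminates at degree 8.
Standard normalization (P_n(1) = 1): leading coefficient (2n)!/(2^n (n!)^2) = 20922789888000/(256*1625702400) = 6435/128, so a_8 = 6435/128. Work downward with a_k = (k+1)(k+2) a_{k+2} / ((k - 8)(k + 9)):
  a_6 = (7)(8)(6435/128) / ((6 - 8)(6 + 9)) = (45045/16)/(-30) = -3003/32
  a_4 = (5)(6)(-3003/32) / ((4 - 8)(4 + 9)) = (-45045/16)/(-52) = 3465/64
  a_2 = (3)(4)(3465/64) / ((2 - 8)(2 + 9)) = (10395/16)/(-66) = -315/32
  a_0 = (1)(2)(-315/32) / ((0 - 8)(0 + 9)) = (-315/16)/(-72) = 35/128
Hence P_8(x) = 6435 x^8/128 - 3003 x^6/32 + 3465 x^4/64 - 315 x^2/32 + 35/128.

P_8(x); series = 6435 x^8/128 - 3003 x^6/32 + 3465 x^4/64 - 315 x^2/32 + 35/128


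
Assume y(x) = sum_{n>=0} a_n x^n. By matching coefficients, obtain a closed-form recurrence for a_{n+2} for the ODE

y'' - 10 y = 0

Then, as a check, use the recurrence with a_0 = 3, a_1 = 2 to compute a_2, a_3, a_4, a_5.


Substitute y = sum_n a_n x^n into y'' + (const) y = 0.
y''(x) = sum_{n>=0} (n+2)(n+1) a_{n+2} x^n.
The ODE becomes sum_n [(n+2)(n+1) a_{n+2} - 10 a_n] x^n = 0.
Setting each coefficient to zero gives the recurrence:
  (n+2)(n+1) a_{n+2} - 10 a_n = 0,
  a_{n+2} = 10 / ((n+1)(n+2)) a_n.

Check with a_0 = 3, a_1 = 2 (apply the recurrence for n = 0, 1, 2, 3): a_0 = 3, a_1 = 2, a_2 = 15, a_3 = 10/3, a_4 = 25/2, a_5 = 5/3.

a_{n+2} = 10/((n+1)(n+2)) * a_n; check: a_0 = 3, a_1 = 2, a_2 = 15, a_3 = 10/3, a_4 = 25/2, a_5 = 5/3


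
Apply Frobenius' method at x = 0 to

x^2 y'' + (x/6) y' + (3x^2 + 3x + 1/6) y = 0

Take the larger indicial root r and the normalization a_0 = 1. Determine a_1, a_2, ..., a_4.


Write in Frobenius form y'' + (p(x)/x) y' + (q(x)/x^2) y = 0:
  p(x) = 1/6,  q(x) = 3x^2 + 3x + 1/6.
Indicial equation: r(r-1) + (1/6) r + (1/6) = 0 -> roots r_1 = 1/2, r_2 = 1/3.
Take r = r_1 = 1/2. Let y(x) = x^r sum_{n>=0} a_n x^n with a_0 = 1.
Substitute y = x^r sum a_n x^n and match x^{r+n}. The recurrence is
  D(n) a_n + 3 a_{n-1} + 3 a_{n-2} = 0,  where D(n) = (r+n)(r+n-1) + (1/6)(r+n) + (1/6).
  a_n = [-3 a_{n-1} - 3 a_{n-2}] / D(n).
Since the indicial polynomial factors as (r - r_1)(r - r_2), D(n) = (r_1 + n - r_1)(r_1 + n - r_2) = n(n + 1/6).
Evaluating step by step (a_0 = 1):
  n = 1: D(1) = 1(1 + 1/6) = 7/6; numerator = -3(1) = -3; a_1 = (-3)/(7/6) = -18/7
  n = 2: D(2) = 2(2 + 1/6) = 13/3; numerator = -3(-18/7) - 3(1) = 33/7; a_2 = (33/7)/(13/3) = 99/91
  n = 3: D(3) = 3(3 + 1/6) = 19/2; numerator = -3(99/91) - 3(-18/7) = 405/91; a_3 = (405/91)/(19/2) = 810/1729
  n = 4: D(4) = 4(4 + 1/6) = 50/3; numerator = -3(810/1729) - 3(99/91) = -621/133; a_4 = (-621/133)/(50/3) = -1863/6650

r = 1/2; a_0 = 1; a_1 = -18/7; a_2 = 99/91; a_3 = 810/1729; a_4 = -1863/6650


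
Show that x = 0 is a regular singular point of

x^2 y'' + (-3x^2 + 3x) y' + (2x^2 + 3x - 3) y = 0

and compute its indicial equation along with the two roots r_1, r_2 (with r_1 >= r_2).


Divide by x^2 to reach normal form y'' + P_1(x) y' + P_2(x) y = 0 with P_1(x) = -3 + 3/x and P_2(x) = 2 + 3/x - 3/x^2.
x = 0 is a singular point because the y'-coefficient -3 + 3/x has a pole at x = 0 and the y-coefficient 2 + 3/x - 3/x^2 has a pole at x = 0.
It is a regular singular point because x P_1(x) = p(x) = 3 - 3x and x^2 P_2(x) = q(x) = 2x^2 + 3x - 3 are polynomials, hence analytic at x = 0.
p(0) = 3,  q(0) = -3.
Indicial equation: r(r-1) + p(0) r + q(0) = 0, i.e. r^2 + (p(0) - 1) r + q(0) = 0, i.e. r^2 + 2 r - 3 = 0.
Discriminant: (2)^2 - 4(-3) = 16, so r = (-2 ± 4)/2.
Solving: r_1 = 1, r_2 = -3.

indicial: r^2 + 2 r - 3 = 0; roots r_1 = 1, r_2 = -3


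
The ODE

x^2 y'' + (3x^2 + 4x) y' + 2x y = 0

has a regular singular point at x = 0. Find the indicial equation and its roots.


Divide by x^2 to reach normal form y'' + P_1(x) y' + P_2(x) y = 0 with P_1(x) = 3 + 4/x and P_2(x) = 2/x.
x = 0 is a singular point because the y'-coefficient 3 + 4/x has a pole at x = 0 and the y-coefficient 2/x has a pole at x = 0.
It is a regular singular point because x P_1(x) = p(x) = 3x + 4 and x^2 P_2(x) = q(x) = 2x are polynomials, hence analytic at x = 0.
p(0) = 4,  q(0) = 0.
Indicial equation: r(r-1) + p(0) r + q(0) = 0, i.e. r^2 + (p(0) - 1) r + q(0) = 0, i.e. r^2 + 3 r = 0.
Discriminant: (3)^2 - 4(0) = 9, so r = (-3 ± 3)/2.
Solving: r_1 = 0, r_2 = -3.

indicial: r^2 + 3 r = 0; roots r_1 = 0, r_2 = -3


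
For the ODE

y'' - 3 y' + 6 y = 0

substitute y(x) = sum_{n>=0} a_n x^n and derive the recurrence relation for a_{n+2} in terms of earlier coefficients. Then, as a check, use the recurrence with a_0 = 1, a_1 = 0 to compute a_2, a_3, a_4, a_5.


Substitute y = sum_n a_n x^n.
y''(x) has coefficient (n+2)(n+1) a_{n+2} at x^n;
-3 y'(x) has coefficient -3 (n+1) a_{n+1} at x^n;
6 y(x) has coefficient 6 a_n at x^n.
Matching x^n: (n+2)(n+1) a_{n+2} - 3 (n+1) a_{n+1} + 6 a_n = 0.
Thus a_{n+2} = [3 (n+1) a_{n+1} - 6 a_n] / ((n+1)(n+2)).

Check with a_0 = 1, a_1 = 0 (apply the recurrence for n = 0, 1, 2, 3): a_0 = 1, a_1 = 0, a_2 = -3, a_3 = -3, a_4 = -3/4, a_5 = 9/20.

a_(n+2) = [3 (n+1) a_(n+1) - 6 a_n] / ((n+1)(n+2)); check: a_0 = 1, a_1 = 0, a_2 = -3, a_3 = -3, a_4 = -3/4, a_5 = 9/20


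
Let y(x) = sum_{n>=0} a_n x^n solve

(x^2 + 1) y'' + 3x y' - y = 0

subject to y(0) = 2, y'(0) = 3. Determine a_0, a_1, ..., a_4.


Ansatz: y(x) = sum_{n>=0} a_n x^n, so y'(x) = sum_{n>=1} n a_n x^(n-1) and y''(x) = sum_{n>=2} n(n-1) a_n x^(n-2).
Substitute into P(x) y'' + Q(x) y' + R(x) y = 0 with P(x) = x^2 + 1, Q(x) = 3x, R(x) = -1, and match powers of x.
Initial conditions: a_0 = 2, a_1 = 3.
Setting the coefficient of each power of x to zero and solving order by order (substituting the coefficients already found):
  x^0: 2 a_2 - a_0 = 0  ->  2 a_2 = a_0 = 2  ->  a_2 = 1
  x^1: 6 a_3 + 2 a_1 = 0  ->  6 a_3 = -2 a_1 = -6  ->  a_3 = -1
  x^2: 12 a_4 + 7 a_2 = 0  ->  12 a_4 = -7 a_2 = -7  ->  a_4 = -7/12
Truncated series: y(x) = 2 + 3 x + x^2 - x^3 - (7/12) x^4 + O(x^5).

a_0 = 2; a_1 = 3; a_2 = 1; a_3 = -1; a_4 = -7/12


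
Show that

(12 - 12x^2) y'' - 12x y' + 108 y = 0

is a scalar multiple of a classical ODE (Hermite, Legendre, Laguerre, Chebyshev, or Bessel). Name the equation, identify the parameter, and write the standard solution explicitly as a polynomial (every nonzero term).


All three coefficients share the factor 12; dividing through by 12 gives  (1 - x^2) y'' - x y' + 9 y = 0.
This matches the Chebyshev equation (1 - x^2) y'' - x y' + n^2 y = 0 (note the -x y' term, not -2x y') with n^2 = 9, so n = 3; the polynomial solution is T_3(x).
With y = sum_k a_k x^k, matching x^k gives (k+2)(k+1) a_{k+2} = (k^2 - n^2) a_k = (k - 3)(k + 3) a_k. The right side vanishes at k = 3, so the series with the parity of 3 terminates at degree 3.
Standard normalization: leading coefficient of T_n is 2^(n-1), so a_3 = 2^2 = 4. Work downward with a_k = (k+1)(k+2) a_{k+2} / ((k - 3)(k + 3)):
  a_1 = (2)(3)(4) / ((1 - 3)(1 + 3)) = 24/(-8) = -3
Hence T_3(x) = 4 x^3 - 3 x.

T_3(x); series = 4 x^3 - 3 x


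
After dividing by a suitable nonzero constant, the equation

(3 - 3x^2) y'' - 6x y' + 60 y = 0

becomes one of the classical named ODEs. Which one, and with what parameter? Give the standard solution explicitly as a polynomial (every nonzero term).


All three coefficients share the factor 3; dividing through by 3 gives  (1 - x^2) y'' - 2x y' + 20 y = 0.
This matches the Legendre equation (1 - x^2) y'' - 2x y' + n(n+1) y = 0 (note the -2x y' term) with n(n+1) = 20, so n = 4; the polynomial solution is P_4(x).
With y = sum_k a_k x^k, matching x^k gives (k+2)(k+1) a_{k+2} = [k(k+1) - n(n+1)] a_k = (k - 4)(k + 5) a_k. The right side vanishes at k = 4, so the series with the parity of 4 terminates at degree 4.
Standard normalization (P_n(1) = 1): leading coefficient (2n)!/(2^n (n!)^2) = 40320/(16*576) = 35/8, so a_4 = 35/8. Work downward with a_k = (k+1)(k+2) a_{k+2} / ((k - 4)(k + 5)):
  a_2 = (3)(4)(35/8) / ((2 - 4)(2 + 5)) = (105/2)/(-14) = -15/4
  a_0 = (1)(2)(-15/4) / ((0 - 4)(0 + 5)) = (-15/2)/(-20) = 3/8
Hence P_4(x) = 35 x^4/8 - 15 x^2/4 + 3/8.

P_4(x); series = 35 x^4/8 - 15 x^2/4 + 3/8


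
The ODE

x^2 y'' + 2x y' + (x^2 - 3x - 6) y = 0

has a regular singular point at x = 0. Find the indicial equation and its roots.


Divide by x^2 to reach normal form y'' + P_1(x) y' + P_2(x) y = 0 with P_1(x) = 2/x and P_2(x) = 1 - 3/x - 6/x^2.
x = 0 is a singular point because the y'-coefficient 2/x has a pole at x = 0 and the y-coefficient 1 - 3/x - 6/x^2 has a pole at x = 0.
It is a regular singular point because x P_1(x) = p(x) = 2 and x^2 P_2(x) = q(x) = x^2 - 3x - 6 are polynomials, hence analytic at x = 0.
p(0) = 2,  q(0) = -6.
Indicial equation: r(r-1) + p(0) r + q(0) = 0, i.e. r^2 + (p(0) - 1) r + q(0) = 0, i.e. r^2 + 1 r - 6 = 0.
Discriminant: (1)^2 - 4(-6) = 25, so r = (-1 ± 5)/2.
Solving: r_1 = 2, r_2 = -3.

indicial: r^2 + 1 r - 6 = 0; roots r_1 = 2, r_2 = -3


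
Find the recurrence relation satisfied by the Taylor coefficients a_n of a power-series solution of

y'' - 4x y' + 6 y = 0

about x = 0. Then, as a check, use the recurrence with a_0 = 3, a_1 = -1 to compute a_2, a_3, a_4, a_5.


Substitute y = sum_n a_n x^n.
y''(x) has coefficient (n+2)(n+1) a_{n+2} at x^n;
-4 x y'(x) has coefficient -4 n a_n at x^n (shift);
6 y(x) has coefficient 6 a_n at x^n.
Matching x^n: (n+2)(n+1) a_{n+2} + (-4n + 6) a_n = 0.
Thus a_{n+2} = (4n - 6) / ((n+1)(n+2)) * a_n.

Check with a_0 = 3, a_1 = -1 (apply the recurrence for n = 0, 1, 2, 3): a_0 = 3, a_1 = -1, a_2 = -9, a_3 = 1/3, a_4 = -3/2, a_5 = 1/10.

a_(n+2) = (4n - 6) / ((n+1)(n+2)) * a_n; check: a_0 = 3, a_1 = -1, a_2 = -9, a_3 = 1/3, a_4 = -3/2, a_5 = 1/10


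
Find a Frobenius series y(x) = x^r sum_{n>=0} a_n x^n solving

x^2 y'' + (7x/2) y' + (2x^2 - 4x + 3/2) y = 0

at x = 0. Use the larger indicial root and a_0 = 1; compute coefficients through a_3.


Write in Frobenius form y'' + (p(x)/x) y' + (q(x)/x^2) y = 0:
  p(x) = 7/2,  q(x) = 2x^2 - 4x + 3/2.
Indicial equation: r(r-1) + (7/2) r + (3/2) = 0 -> roots r_1 = -1, r_2 = -3/2.
Take r = r_1 = -1. Let y(x) = x^r sum_{n>=0} a_n x^n with a_0 = 1.
Substitute y = x^r sum a_n x^n and match x^{r+n}. The recurrence is
  D(n) a_n - 4 a_{n-1} + 2 a_{n-2} = 0,  where D(n) = (r+n)(r+n-1) + (7/2)(r+n) + (3/2).
  a_n = [4 a_{n-1} - 2 a_{n-2}] / D(n).
Since the indicial polynomial factors as (r - r_1)(r - r_2), D(n) = (r_1 + n - r_1)(r_1 + n - r_2) = n(n + 1/2).
Evaluating step by step (a_0 = 1):
  n = 1: D(1) = 1(1 + 1/2) = 3/2; numerator = 4(1) = 4; a_1 = (4)/(3/2) = 8/3
  n = 2: D(2) = 2(2 + 1/2) = 5; numerator = 4(8/3) - 2(1) = 26/3; a_2 = (26/3)/(5) = 26/15
  n = 3: D(3) = 3(3 + 1/2) = 21/2; numerator = 4(26/15) - 2(8/3) = 8/5; a_3 = (8/5)/(21/2) = 16/105

r = -1; a_0 = 1; a_1 = 8/3; a_2 = 26/15; a_3 = 16/105


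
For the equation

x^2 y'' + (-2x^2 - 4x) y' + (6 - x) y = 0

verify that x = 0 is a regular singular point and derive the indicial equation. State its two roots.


Divide by x^2 to reach normal form y'' + P_1(x) y' + P_2(x) y = 0 with P_1(x) = -2 - 4/x and P_2(x) = -1/x + 6/x^2.
x = 0 is a singular point because the y'-coefficient -2 - 4/x has a pole at x = 0 and the y-coefficient -1/x + 6/x^2 has a pole at x = 0.
It is a regular singular point because x P_1(x) = p(x) = -2x - 4 and x^2 P_2(x) = q(x) = 6 - x are polynomials, hence analytic at x = 0.
p(0) = -4,  q(0) = 6.
Indicial equation: r(r-1) + p(0) r + q(0) = 0, i.e. r^2 + (p(0) - 1) r + q(0) = 0, i.e. r^2 - 5 r + 6 = 0.
Discriminant: (-5)^2 - 4(6) = 1, so r = (5 ± 1)/2.
Solving: r_1 = 3, r_2 = 2.

indicial: r^2 - 5 r + 6 = 0; roots r_1 = 3, r_2 = 2


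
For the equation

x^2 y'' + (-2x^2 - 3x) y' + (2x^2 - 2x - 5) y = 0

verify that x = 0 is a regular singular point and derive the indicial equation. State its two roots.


Divide by x^2 to reach normal form y'' + P_1(x) y' + P_2(x) y = 0 with P_1(x) = -2 - 3/x and P_2(x) = 2 - 2/x - 5/x^2.
x = 0 is a singular point because the y'-coefficient -2 - 3/x has a pole at x = 0 and the y-coefficient 2 - 2/x - 5/x^2 has a pole at x = 0.
It is a regular singular point because x P_1(x) = p(x) = -2x - 3 and x^2 P_2(x) = q(x) = 2x^2 - 2x - 5 are polynomials, hence analytic at x = 0.
p(0) = -3,  q(0) = -5.
Indicial equation: r(r-1) + p(0) r + q(0) = 0, i.e. r^2 + (p(0) - 1) r + q(0) = 0, i.e. r^2 - 4 r - 5 = 0.
Discriminant: (-4)^2 - 4(-5) = 36, so r = (4 ± 6)/2.
Solving: r_1 = 5, r_2 = -1.

indicial: r^2 - 4 r - 5 = 0; roots r_1 = 5, r_2 = -1


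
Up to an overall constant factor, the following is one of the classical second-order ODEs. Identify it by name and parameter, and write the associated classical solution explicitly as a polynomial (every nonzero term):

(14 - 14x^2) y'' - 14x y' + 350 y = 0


All three coefficients share the factor 14; dividing through by 14 gives  (1 - x^2) y'' - x y' + 25 y = 0.
This matches the Chebyshev equation (1 - x^2) y'' - x y' + n^2 y = 0 (note the -x y' term, not -2x y') with n^2 = 25, so n = 5; the polynomial solution is T_5(x).
With y = sum_k a_k x^k, matching x^k gives (k+2)(k+1) a_{k+2} = (k^2 - n^2) a_k = (k - 5)(k + 5) a_k. The right side vanishes at k = 5, so the series with the parity of 5 terminates at degree 5.
Standard normalization: leading coefficient of T_n is 2^(n-1), so a_5 = 2^4 = 16. Work downward with a_k = (k+1)(k+2) a_{k+2} / ((k - 5)(k + 5)):
  a_3 = (4)(5)(16) / ((3 - 5)(3 + 5)) = 320/(-16) = -20
  a_1 = (2)(3)(-20) / ((1 - 5)(1 + 5)) = -120/(-24) = 5
Hence T_5(x) = 16 x^5 - 20 x^3 + 5 x.

T_5(x); series = 16 x^5 - 20 x^3 + 5 x


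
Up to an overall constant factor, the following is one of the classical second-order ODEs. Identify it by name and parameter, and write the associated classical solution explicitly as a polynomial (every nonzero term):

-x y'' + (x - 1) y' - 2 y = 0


All three coefficients share the factor -1; dividing through by -1 gives  x y'' + (1 - x) y' + 2 y = 0.
This matches the Laguerre equation x y'' + (1 - x) y' + n y = 0 with n = 2; the polynomial solution is L_2(x).
With y = sum_k a_k x^k, matching x^k gives (k+1)k a_{k+1} + (k+1) a_{k+1} - k a_k + n a_k = 0, i.e. (k+1)^2 a_{k+1} = (k - n) a_k = (k - 2) a_k. The right side vanishes at k = 2, so the series terminates at degree 2.
Standard normalization L_n(0) = 1 gives a_0 = 1. Work upward with a_{k+1} = (k - 2) a_k / (k+1)^2:
  a_1 = (0 - 2)(1) / 1^2 = -2/1 = -2
  a_2 = (1 - 2)(-2) / 2^2 = 2/4 = 1/2
Hence L_2(x) = x^2/2 - 2 x + 1.

L_2(x); series = x^2/2 - 2 x + 1


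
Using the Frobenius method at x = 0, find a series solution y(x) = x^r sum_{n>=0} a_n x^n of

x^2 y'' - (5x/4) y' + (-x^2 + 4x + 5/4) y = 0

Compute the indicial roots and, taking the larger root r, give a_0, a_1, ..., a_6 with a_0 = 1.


Write in Frobenius form y'' + (p(x)/x) y' + (q(x)/x^2) y = 0:
  p(x) = -5/4,  q(x) = -x^2 + 4x + 5/4.
Indicial equation: r(r-1) + (-5/4) r + (5/4) = 0 -> roots r_1 = 5/4, r_2 = 1.
Take r = r_1 = 5/4. Let y(x) = x^r sum_{n>=0} a_n x^n with a_0 = 1.
Substitute y = x^r sum a_n x^n and match x^{r+n}. The recurrence is
  D(n) a_n + 4 a_{n-1} - 1 a_{n-2} = 0,  where D(n) = (r+n)(r+n-1) + (-5/4)(r+n) + (5/4).
  a_n = [-4 a_{n-1} + 1 a_{n-2}] / D(n).
Since the indicial polynomial factors as (r - r_1)(r - r_2), D(n) = (r_1 + n - r_1)(r_1 + n - r_2) = n(n + 1/4).
Evaluating step by step (a_0 = 1):
  n = 1: D(1) = 1(1 + 1/4) = 5/4; numerator = -4(1) = -4; a_1 = (-4)/(5/4) = -16/5
  n = 2: D(2) = 2(2 + 1/4) = 9/2; numerator = -4(-16/5) + 1(1) = 69/5; a_2 = (69/5)/(9/2) = 46/15
  n = 3: D(3) = 3(3 + 1/4) = 39/4; numerator = -4(46/15) + 1(-16/5) = -232/15; a_3 = (-232/15)/(39/4) = -928/585
  n = 4: D(4) = 4(4 + 1/4) = 17; numerator = -4(-928/585) + 1(46/15) = 5506/585; a_4 = (5506/585)/(17) = 5506/9945
  n = 5: D(5) = 5(5 + 1/4) = 105/4; numerator = -4(5506/9945) + 1(-928/585) = -840/221; a_5 = (-840/221)/(105/4) = -32/221
  n = 6: D(6) = 6(6 + 1/4) = 75/2; numerator = -4(-32/221) + 1(5506/9945) = 11266/9945; a_6 = (11266/9945)/(75/2) = 22532/745875

r = 5/4; a_0 = 1; a_1 = -16/5; a_2 = 46/15; a_3 = -928/585; a_4 = 5506/9945; a_5 = -32/221; a_6 = 22532/745875


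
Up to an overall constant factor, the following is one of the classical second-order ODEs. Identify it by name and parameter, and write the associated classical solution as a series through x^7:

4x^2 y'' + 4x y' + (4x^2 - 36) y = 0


All three coefficients share the factor 4; dividing through by 4 gives  x^2 y'' + x y' + (x^2 - 9) y = 0.
This matches the Bessel equation x^2 y'' + x y' + (x^2 - nu^2) y = 0 with nu^2 = 9, so nu = 3; the solution bounded at x = 0 is J_3(x).
Frobenius at x = 0: indicial roots ±nu; for r = nu the recurrence k(k + 2nu) c_k = -c_{k-2} gives the standard series J_nu(x) = sum_{k>=0} (-1)^k / (k! (k+nu)!) (x/2)^(2k+nu). Evaluate the first 3 terms:
  k = 0: (-1)^0 / (0! * 3! * 2^3) x^3 = 1/(1*6*8) x^3 = (1/48) x^3
  k = 1: (-1)^1 / (1! * 4! * 2^5) x^5 = -1/(1*24*32) x^5 = (-1/768) x^5
  k = 2: (-1)^2 / (2! * 5! * 2^7) x^7 = 1/(2*120*128) x^7 = (1/30720) x^7
Hence J_3(x) = x^7/30720 - x^5/768 + x^3/48 + ....

J_3(x); series = x^7/30720 - x^5/768 + x^3/48


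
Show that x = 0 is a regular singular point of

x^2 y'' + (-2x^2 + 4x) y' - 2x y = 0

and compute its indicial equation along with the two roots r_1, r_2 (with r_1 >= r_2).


Divide by x^2 to reach normal form y'' + P_1(x) y' + P_2(x) y = 0 with P_1(x) = -2 + 4/x and P_2(x) = -2/x.
x = 0 is a singular point because the y'-coefficient -2 + 4/x has a pole at x = 0 and the y-coefficient -2/x has a pole at x = 0.
It is a regular singular point because x P_1(x) = p(x) = 4 - 2x and x^2 P_2(x) = q(x) = -2x are polynomials, hence analytic at x = 0.
p(0) = 4,  q(0) = 0.
Indicial equation: r(r-1) + p(0) r + q(0) = 0, i.e. r^2 + (p(0) - 1) r + q(0) = 0, i.e. r^2 + 3 r = 0.
Discriminant: (3)^2 - 4(0) = 9, so r = (-3 ± 3)/2.
Solving: r_1 = 0, r_2 = -3.

indicial: r^2 + 3 r = 0; roots r_1 = 0, r_2 = -3


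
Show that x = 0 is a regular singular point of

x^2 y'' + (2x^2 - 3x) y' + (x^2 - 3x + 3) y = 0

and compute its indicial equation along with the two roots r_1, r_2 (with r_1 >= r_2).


Divide by x^2 to reach normal form y'' + P_1(x) y' + P_2(x) y = 0 with P_1(x) = 2 - 3/x and P_2(x) = 1 - 3/x + 3/x^2.
x = 0 is a singular point because the y'-coefficient 2 - 3/x has a pole at x = 0 and the y-coefficient 1 - 3/x + 3/x^2 has a pole at x = 0.
It is a regular singular point because x P_1(x) = p(x) = 2x - 3 and x^2 P_2(x) = q(x) = x^2 - 3x + 3 are polynomials, hence analytic at x = 0.
p(0) = -3,  q(0) = 3.
Indicial equation: r(r-1) + p(0) r + q(0) = 0, i.e. r^2 + (p(0) - 1) r + q(0) = 0, i.e. r^2 - 4 r + 3 = 0.
Discriminant: (-4)^2 - 4(3) = 4, so r = (4 ± 2)/2.
Solving: r_1 = 3, r_2 = 1.

indicial: r^2 - 4 r + 3 = 0; roots r_1 = 3, r_2 = 1


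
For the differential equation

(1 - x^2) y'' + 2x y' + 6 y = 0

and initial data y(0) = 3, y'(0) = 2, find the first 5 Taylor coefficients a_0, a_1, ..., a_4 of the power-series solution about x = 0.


Ansatz: y(x) = sum_{n>=0} a_n x^n, so y'(x) = sum_{n>=1} n a_n x^(n-1) and y''(x) = sum_{n>=2} n(n-1) a_n x^(n-2).
Substitute into P(x) y'' + Q(x) y' + R(x) y = 0 with P(x) = 1 - x^2, Q(x) = 2x, R(x) = 6, and match powers of x.
Initial conditions: a_0 = 3, a_1 = 2.
Setting the coefficient of each power of x to zero and solving order by order (substituting the coefficients already found):
  x^0: 2 a_2 + 6 a_0 = 0  ->  2 a_2 = -6 a_0 = -18  ->  a_2 = -9
  x^1: 6 a_3 + 8 a_1 = 0  ->  6 a_3 = -8 a_1 = -16  ->  a_3 = -8/3
  x^2: 12 a_4 + 8 a_2 = 0  ->  12 a_4 = -8 a_2 = 72  ->  a_4 = 6
Truncated series: y(x) = 3 + 2 x - 9 x^2 - (8/3) x^3 + 6 x^4 + O(x^5).

a_0 = 3; a_1 = 2; a_2 = -9; a_3 = -8/3; a_4 = 6


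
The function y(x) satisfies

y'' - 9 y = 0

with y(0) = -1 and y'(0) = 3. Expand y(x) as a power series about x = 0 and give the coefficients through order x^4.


Ansatz: y(x) = sum_{n>=0} a_n x^n, so y'(x) = sum_{n>=1} n a_n x^(n-1) and y''(x) = sum_{n>=2} n(n-1) a_n x^(n-2).
Substitute into P(x) y'' + Q(x) y' + R(x) y = 0 with P(x) = 1, Q(x) = 0, R(x) = -9, and match powers of x.
Initial conditions: a_0 = -1, a_1 = 3.
Setting the coefficient of each power of x to zero and solving order by order (substituting the coefficients already found):
  x^0: 2 a_2 - 9 a_0 = 0  ->  2 a_2 = 9 a_0 = -9  ->  a_2 = -9/2
  x^1: 6 a_3 - 9 a_1 = 0  ->  6 a_3 = 9 a_1 = 27  ->  a_3 = 9/2
  x^2: 12 a_4 - 9 a_2 = 0  ->  12 a_4 = 9 a_2 = -81/2  ->  a_4 = -27/8
Truncated series: y(x) = -1 + 3 x - (9/2) x^2 + (9/2) x^3 - (27/8) x^4 + O(x^5).

a_0 = -1; a_1 = 3; a_2 = -9/2; a_3 = 9/2; a_4 = -27/8


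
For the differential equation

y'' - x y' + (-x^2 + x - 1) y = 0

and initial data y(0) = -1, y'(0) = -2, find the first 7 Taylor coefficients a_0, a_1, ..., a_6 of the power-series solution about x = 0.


Ansatz: y(x) = sum_{n>=0} a_n x^n, so y'(x) = sum_{n>=1} n a_n x^(n-1) and y''(x) = sum_{n>=2} n(n-1) a_n x^(n-2).
Substitute into P(x) y'' + Q(x) y' + R(x) y = 0 with P(x) = 1, Q(x) = -x, R(x) = -x^2 + x - 1, and match powers of x.
Initial conditions: a_0 = -1, a_1 = -2.
Setting the coefficient of each power of x to zero and solving order by order (substituting the coefficients already found):
  x^0: 2 a_2 - a_0 = 0  ->  2 a_2 = a_0 = -1  ->  a_2 = -1/2
  x^1: 6 a_3 - 2 a_1 + a_0 = 0  ->  6 a_3 = 2 a_1 - a_0 = -3  ->  a_3 = -1/2
  x^2: 12 a_4 - 3 a_2 + a_1 - a_0 = 0  ->  12 a_4 = 3 a_2 - a_1 + a_0 = -1/2  ->  a_4 = -1/24
  x^3: 20 a_5 - 4 a_3 + a_2 - a_1 = 0  ->  20 a_5 = 4 a_3 - a_2 + a_1 = -7/2  ->  a_5 = -7/40
  x^4: 30 a_6 - 5 a_4 + a_3 - a_2 = 0  ->  30 a_6 = 5 a_4 - a_3 + a_2 = -5/24  ->  a_6 = -1/144
Truncated series: y(x) = -1 - 2 x - (1/2) x^2 - (1/2) x^3 - (1/24) x^4 - (7/40) x^5 - (1/144) x^6 + O(x^7).

a_0 = -1; a_1 = -2; a_2 = -1/2; a_3 = -1/2; a_4 = -1/24; a_5 = -7/40; a_6 = -1/144
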